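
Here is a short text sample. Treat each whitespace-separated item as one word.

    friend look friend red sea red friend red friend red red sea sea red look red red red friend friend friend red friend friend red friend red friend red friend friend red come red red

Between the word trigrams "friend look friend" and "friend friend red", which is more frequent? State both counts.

"friend look friend": 1 occurrence
"friend friend red": 3 occurrences

"friend friend red" (3 vs 1)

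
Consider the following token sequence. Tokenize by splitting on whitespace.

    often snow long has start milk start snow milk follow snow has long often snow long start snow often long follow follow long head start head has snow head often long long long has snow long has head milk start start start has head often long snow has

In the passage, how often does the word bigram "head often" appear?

2

Scanning the 47 overlapping bigram windows for "head often":
  position 29–30: head often
  position 44–45: head often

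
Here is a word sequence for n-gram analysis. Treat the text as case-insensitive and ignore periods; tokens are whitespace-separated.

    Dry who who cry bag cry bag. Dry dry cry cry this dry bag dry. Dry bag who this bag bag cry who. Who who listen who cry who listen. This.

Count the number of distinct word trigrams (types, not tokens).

31 tokens → 29 trigram windows in total.
Repeated trigrams (each contributes count−1 duplicates):
  bag dry dry: 2
1 duplicate windows → 29 − 1 = 28 distinct.

28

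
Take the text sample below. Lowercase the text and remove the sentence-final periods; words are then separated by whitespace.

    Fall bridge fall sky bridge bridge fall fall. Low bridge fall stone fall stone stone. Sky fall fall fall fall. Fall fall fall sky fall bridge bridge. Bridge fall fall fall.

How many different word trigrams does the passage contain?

22

31 tokens → 29 trigram windows in total.
Repeated trigrams (each contributes count−1 duplicates):
  fall fall fall: 6
  bridge bridge fall: 2
  bridge fall fall: 2
7 duplicate windows → 29 − 7 = 22 distinct.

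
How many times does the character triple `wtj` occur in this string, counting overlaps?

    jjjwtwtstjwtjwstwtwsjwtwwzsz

Sliding a length-3 window over the 28 characters (26 positions):
  position 11–13: wtj

1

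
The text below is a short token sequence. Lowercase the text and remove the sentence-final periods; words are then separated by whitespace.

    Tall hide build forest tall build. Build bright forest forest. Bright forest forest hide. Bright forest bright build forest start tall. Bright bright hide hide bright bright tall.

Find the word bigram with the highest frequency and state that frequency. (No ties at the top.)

Bigram frequencies (highest first):
  bright forest: 3
  build forest: 2
  forest forest: 2
  forest bright: 2
  hide bright: 2
  bright bright: 2
  … (14 more, each ≤ 1)

"bright forest", 3 times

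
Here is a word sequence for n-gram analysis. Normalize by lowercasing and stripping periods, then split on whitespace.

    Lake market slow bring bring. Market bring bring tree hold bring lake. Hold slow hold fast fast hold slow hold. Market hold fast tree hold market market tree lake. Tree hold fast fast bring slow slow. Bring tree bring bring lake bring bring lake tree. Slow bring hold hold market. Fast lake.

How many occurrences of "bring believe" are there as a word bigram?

0

Scanning the 51 overlapping bigram windows for "bring believe":
  (none found)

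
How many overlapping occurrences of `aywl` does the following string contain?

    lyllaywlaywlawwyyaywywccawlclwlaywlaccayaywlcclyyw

4

Sliding a length-4 window over the 50 characters (47 positions):
  position 5–8: aywl
  position 9–12: aywl
  position 32–35: aywl
  position 41–44: aywl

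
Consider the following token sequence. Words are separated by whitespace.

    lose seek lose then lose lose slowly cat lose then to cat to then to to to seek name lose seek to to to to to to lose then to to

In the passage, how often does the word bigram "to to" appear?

Scanning the 30 overlapping bigram windows for "to to":
  position 15–16: to to
  position 16–17: to to
  position 22–23: to to
  position 23–24: to to
  position 24–25: to to
  position 25–26: to to
  position 26–27: to to
  position 30–31: to to

8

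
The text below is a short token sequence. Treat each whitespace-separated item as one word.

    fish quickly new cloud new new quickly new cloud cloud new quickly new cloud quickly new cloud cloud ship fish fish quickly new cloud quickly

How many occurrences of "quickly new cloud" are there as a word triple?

Scanning the 23 overlapping trigram windows for "quickly new cloud":
  position 2–4: quickly new cloud
  position 7–9: quickly new cloud
  position 12–14: quickly new cloud
  position 15–17: quickly new cloud
  position 22–24: quickly new cloud

5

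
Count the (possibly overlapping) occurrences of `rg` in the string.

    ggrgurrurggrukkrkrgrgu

Sliding a length-2 window over the 22 characters (21 positions):
  position 3–4: rg
  position 9–10: rg
  position 18–19: rg
  position 20–21: rg

4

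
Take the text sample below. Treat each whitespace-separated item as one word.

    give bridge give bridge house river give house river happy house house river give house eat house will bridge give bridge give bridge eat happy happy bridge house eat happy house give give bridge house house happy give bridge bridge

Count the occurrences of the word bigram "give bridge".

6

Scanning the 39 overlapping bigram windows for "give bridge":
  position 1–2: give bridge
  position 3–4: give bridge
  position 20–21: give bridge
  position 22–23: give bridge
  position 33–34: give bridge
  position 38–39: give bridge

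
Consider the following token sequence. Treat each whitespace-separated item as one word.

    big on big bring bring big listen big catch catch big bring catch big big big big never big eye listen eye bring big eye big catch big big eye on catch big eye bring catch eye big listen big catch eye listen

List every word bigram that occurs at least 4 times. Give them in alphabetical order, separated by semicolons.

big big; big eye; catch big

Bigram counts meeting the condition (at least 4 times):
  big big: 4
  big eye: 4
  catch big: 4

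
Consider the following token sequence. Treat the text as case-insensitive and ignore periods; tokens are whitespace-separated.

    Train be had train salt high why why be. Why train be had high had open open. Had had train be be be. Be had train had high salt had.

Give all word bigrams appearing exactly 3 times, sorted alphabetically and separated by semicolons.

Bigram counts meeting the condition (exactly 3 times):
  be be: 3
  be had: 3
  had train: 3
  train be: 3

be be; be had; had train; train be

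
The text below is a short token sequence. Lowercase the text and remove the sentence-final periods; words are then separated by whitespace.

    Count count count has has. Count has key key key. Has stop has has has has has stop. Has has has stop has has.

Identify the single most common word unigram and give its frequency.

Unigram frequencies (highest first):
  has: 14
  count: 4
  key: 3
  stop: 3

"has", 14 times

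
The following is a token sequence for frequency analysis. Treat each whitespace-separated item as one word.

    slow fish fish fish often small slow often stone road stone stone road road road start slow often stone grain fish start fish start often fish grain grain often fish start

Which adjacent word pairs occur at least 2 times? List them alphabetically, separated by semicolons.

Bigram counts meeting the condition (at least 2 times):
  fish fish: 2
  fish start: 3
  often fish: 2
  often stone: 2
  road road: 2
  slow often: 2
  stone road: 2

fish fish; fish start; often fish; often stone; road road; slow often; stone road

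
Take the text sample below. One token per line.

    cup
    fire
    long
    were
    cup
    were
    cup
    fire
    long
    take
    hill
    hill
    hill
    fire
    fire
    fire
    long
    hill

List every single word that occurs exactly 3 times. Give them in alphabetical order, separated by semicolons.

cup; long

Unigram counts meeting the condition (exactly 3 times):
  cup: 3
  long: 3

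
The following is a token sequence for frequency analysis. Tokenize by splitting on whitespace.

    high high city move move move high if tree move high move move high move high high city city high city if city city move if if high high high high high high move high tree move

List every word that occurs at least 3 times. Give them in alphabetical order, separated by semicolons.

Unigram counts meeting the condition (at least 3 times):
  city: 6
  high: 15
  if: 4
  move: 10

city; high; if; move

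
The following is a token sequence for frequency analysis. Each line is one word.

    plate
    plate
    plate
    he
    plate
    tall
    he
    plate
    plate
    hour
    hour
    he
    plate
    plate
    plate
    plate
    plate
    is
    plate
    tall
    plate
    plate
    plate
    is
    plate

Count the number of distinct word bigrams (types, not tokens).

25 tokens → 24 bigram windows in total.
Repeated bigrams (each contributes count−1 duplicates):
  plate plate: 9
  he plate: 3
  is plate: 2
  plate is: 2
  plate tall: 2
13 duplicate windows → 24 − 13 = 11 distinct.

11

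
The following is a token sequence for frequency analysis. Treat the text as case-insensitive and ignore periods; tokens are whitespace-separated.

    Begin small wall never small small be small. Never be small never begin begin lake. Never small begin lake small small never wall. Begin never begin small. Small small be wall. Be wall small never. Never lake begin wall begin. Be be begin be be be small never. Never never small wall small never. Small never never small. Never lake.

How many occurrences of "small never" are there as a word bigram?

Scanning the 59 overlapping bigram windows for "small never":
  position 8–9: small never
  position 11–12: small never
  position 21–22: small never
  position 34–35: small never
  position 47–48: small never
  position 53–54: small never
  position 55–56: small never
  position 58–59: small never

8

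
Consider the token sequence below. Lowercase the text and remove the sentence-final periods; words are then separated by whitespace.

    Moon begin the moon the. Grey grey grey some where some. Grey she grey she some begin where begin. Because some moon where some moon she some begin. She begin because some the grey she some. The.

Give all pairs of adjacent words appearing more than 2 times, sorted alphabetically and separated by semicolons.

grey she; she some

Bigram counts meeting the condition (more than 2 times):
  grey she: 3
  she some: 3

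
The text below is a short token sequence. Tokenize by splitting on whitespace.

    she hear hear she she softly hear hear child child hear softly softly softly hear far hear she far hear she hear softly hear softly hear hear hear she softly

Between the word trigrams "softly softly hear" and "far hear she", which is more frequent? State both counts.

"far hear she" (2 vs 1)

"softly softly hear": 1 occurrence
"far hear she": 2 occurrences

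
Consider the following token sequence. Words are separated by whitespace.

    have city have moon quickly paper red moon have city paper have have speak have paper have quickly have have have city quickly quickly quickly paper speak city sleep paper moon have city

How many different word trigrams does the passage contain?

33 tokens → 31 trigram windows in total.
Repeated trigrams (each contributes count−1 duplicates):
  moon have city: 2
1 duplicate windows → 31 − 1 = 30 distinct.

30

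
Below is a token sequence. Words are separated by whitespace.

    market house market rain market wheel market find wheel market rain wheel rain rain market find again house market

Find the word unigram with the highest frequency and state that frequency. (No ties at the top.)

"market", 7 times

Unigram frequencies (highest first):
  market: 7
  rain: 4
  wheel: 3
  house: 2
  find: 2
  again: 1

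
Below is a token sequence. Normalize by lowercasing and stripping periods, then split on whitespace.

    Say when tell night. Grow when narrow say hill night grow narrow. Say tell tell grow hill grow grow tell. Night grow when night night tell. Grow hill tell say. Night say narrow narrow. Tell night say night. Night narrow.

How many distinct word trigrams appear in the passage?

40 tokens → 38 trigram windows in total.
Repeated trigrams (each contributes count−1 duplicates):
  night grow when: 2
  tell grow hill: 2
  tell night grow: 2
3 duplicate windows → 38 − 3 = 35 distinct.

35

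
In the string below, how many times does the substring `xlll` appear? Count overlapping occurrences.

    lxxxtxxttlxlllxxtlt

1

Sliding a length-4 window over the 19 characters (16 positions):
  position 11–14: xlll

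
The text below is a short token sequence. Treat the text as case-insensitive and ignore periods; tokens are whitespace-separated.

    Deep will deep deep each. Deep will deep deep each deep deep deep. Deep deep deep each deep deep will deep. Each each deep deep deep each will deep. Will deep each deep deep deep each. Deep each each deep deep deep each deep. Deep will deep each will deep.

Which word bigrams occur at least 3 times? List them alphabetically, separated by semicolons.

deep deep; deep each; deep will; each deep; will deep

Bigram counts meeting the condition (at least 3 times):
  deep deep: 15
  deep each: 10
  deep will: 5
  each deep: 8
  will deep: 7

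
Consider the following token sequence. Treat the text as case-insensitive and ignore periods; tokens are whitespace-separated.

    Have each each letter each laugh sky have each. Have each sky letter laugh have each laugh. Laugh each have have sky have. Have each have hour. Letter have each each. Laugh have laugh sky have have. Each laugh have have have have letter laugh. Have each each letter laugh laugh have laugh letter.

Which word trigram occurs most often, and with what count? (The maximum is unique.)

Trigram frequencies (highest first):
  have each each: 3
  each each letter: 2
  laugh sky have: 2
  have each have: 2
  letter laugh have: 2
  laugh have each: 2
  … (33 more, each ≤ 2)

"have each each", 3 times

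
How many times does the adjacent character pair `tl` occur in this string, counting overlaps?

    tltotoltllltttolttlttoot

3

Sliding a length-2 window over the 24 characters (23 positions):
  position 1–2: tl
  position 8–9: tl
  position 18–19: tl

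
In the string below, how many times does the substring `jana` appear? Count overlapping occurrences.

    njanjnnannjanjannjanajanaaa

Sliding a length-4 window over the 27 characters (24 positions):
  position 18–21: jana
  position 22–25: jana

2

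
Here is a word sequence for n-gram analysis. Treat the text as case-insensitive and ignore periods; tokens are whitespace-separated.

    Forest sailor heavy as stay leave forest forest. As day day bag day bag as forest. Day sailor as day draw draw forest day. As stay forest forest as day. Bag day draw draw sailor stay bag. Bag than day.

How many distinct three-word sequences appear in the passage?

34

40 tokens → 38 trigram windows in total.
Repeated trigrams (each contributes count−1 duplicates):
  day bag day: 2
  day draw draw: 2
  forest as day: 2
  forest forest as: 2
4 duplicate windows → 38 − 4 = 34 distinct.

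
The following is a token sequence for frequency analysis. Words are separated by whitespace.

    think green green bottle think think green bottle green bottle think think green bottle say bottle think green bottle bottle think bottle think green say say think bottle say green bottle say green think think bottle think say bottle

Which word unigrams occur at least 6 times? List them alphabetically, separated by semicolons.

bottle; green; say; think

Unigram counts meeting the condition (at least 6 times):
  bottle: 12
  green: 9
  say: 6
  think: 12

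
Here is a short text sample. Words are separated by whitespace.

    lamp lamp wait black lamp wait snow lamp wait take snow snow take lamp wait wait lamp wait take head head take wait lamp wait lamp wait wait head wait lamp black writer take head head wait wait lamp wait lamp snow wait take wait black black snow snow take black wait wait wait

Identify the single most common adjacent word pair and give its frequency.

Bigram frequencies (highest first):
  lamp wait: 8
  wait lamp: 6
  wait wait: 5
  wait take: 3
  wait black: 2
  snow snow: 2
  … (22 more, each ≤ 2)

"lamp wait", 8 times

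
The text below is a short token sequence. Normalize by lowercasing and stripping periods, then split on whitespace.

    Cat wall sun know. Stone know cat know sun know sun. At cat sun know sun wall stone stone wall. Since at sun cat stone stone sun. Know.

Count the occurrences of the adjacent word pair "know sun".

Scanning the 27 overlapping bigram windows for "know sun":
  position 8–9: know sun
  position 10–11: know sun
  position 15–16: know sun

3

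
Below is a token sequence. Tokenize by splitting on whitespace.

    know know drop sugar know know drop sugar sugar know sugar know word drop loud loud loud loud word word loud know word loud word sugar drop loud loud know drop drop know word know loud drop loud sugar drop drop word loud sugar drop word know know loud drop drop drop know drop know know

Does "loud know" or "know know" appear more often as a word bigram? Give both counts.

"loud know": 2 occurrences
"know know": 4 occurrences

"know know" (4 vs 2)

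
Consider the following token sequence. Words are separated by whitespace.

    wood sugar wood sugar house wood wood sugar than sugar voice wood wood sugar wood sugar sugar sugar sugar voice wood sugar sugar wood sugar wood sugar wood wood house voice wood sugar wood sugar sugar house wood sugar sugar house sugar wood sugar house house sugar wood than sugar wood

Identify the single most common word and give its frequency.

"sugar", 22 times

Unigram frequencies (highest first):
  sugar: 22
  wood: 18
  house: 6
  voice: 3
  than: 2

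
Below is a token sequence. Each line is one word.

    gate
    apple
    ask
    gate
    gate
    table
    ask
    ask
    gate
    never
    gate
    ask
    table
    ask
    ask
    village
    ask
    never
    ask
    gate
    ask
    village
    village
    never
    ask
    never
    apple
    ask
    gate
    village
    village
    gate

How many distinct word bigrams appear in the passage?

32 tokens → 31 bigram windows in total.
Repeated bigrams (each contributes count−1 duplicates):
  ask gate: 4
  apple ask: 2
  ask ask: 2
  ask never: 2
  ask village: 2
  gate ask: 2
  never ask: 2
  table ask: 2
  … (1 more repeated)
11 duplicate windows → 31 − 11 = 20 distinct.

20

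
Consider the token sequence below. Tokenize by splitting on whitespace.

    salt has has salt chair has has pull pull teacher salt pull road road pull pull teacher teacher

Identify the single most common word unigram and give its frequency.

Unigram frequencies (highest first):
  pull: 5
  has: 4
  salt: 3
  teacher: 3
  road: 2
  chair: 1

"pull", 5 times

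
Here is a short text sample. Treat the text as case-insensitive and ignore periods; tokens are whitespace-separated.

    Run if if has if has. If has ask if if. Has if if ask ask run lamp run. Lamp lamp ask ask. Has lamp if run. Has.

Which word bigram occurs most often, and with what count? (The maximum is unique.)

Bigram frequencies (highest first):
  if has: 4
  if if: 3
  has if: 3
  ask ask: 2
  run lamp: 2
  run if: 1
  … (12 more, each ≤ 1)

"if has", 4 times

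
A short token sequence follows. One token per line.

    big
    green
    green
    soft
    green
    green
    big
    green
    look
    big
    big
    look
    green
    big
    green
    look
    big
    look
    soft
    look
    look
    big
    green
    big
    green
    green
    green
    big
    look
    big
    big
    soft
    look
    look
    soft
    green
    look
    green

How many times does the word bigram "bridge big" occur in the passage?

Scanning the 37 overlapping bigram windows for "bridge big":
  (none found)

0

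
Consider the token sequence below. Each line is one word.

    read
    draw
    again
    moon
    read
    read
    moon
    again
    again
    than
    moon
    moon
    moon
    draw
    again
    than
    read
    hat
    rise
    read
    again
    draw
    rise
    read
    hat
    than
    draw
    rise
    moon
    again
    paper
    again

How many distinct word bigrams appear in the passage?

32 tokens → 31 bigram windows in total.
Repeated bigrams (each contributes count−1 duplicates):
  again than: 2
  draw again: 2
  draw rise: 2
  moon again: 2
  moon moon: 2
  read hat: 2
  rise read: 2
7 duplicate windows → 31 − 7 = 24 distinct.

24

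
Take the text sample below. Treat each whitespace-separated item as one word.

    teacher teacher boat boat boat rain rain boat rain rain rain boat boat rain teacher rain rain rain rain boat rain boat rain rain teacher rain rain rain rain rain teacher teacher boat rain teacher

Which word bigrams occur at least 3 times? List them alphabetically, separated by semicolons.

boat boat; boat rain; rain boat; rain rain; rain teacher

Bigram counts meeting the condition (at least 3 times):
  boat boat: 3
  boat rain: 6
  rain boat: 4
  rain rain: 11
  rain teacher: 4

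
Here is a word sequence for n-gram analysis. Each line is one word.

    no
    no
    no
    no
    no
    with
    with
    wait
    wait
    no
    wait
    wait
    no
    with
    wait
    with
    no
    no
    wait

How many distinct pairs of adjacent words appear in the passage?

19 tokens → 18 bigram windows in total.
Repeated bigrams (each contributes count−1 duplicates):
  no no: 5
  no wait: 2
  no with: 2
  wait no: 2
  wait wait: 2
  with wait: 2
9 duplicate windows → 18 − 9 = 9 distinct.

9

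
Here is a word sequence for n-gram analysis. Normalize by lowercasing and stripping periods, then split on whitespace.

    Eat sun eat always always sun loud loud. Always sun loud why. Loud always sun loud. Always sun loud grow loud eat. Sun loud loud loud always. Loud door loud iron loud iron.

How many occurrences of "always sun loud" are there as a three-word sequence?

Scanning the 31 overlapping trigram windows for "always sun loud":
  position 5–7: always sun loud
  position 9–11: always sun loud
  position 14–16: always sun loud
  position 17–19: always sun loud

4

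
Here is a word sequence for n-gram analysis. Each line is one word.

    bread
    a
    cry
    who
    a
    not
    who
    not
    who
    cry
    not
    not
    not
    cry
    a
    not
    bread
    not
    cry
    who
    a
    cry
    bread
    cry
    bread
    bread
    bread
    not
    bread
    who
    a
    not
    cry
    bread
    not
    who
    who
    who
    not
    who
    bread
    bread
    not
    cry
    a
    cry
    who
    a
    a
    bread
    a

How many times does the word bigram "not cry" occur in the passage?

4

Scanning the 50 overlapping bigram windows for "not cry":
  position 13–14: not cry
  position 18–19: not cry
  position 32–33: not cry
  position 43–44: not cry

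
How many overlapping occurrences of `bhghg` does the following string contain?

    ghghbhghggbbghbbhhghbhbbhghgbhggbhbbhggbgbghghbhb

Sliding a length-5 window over the 49 characters (45 positions):
  position 5–9: bhghg
  position 24–28: bhghg

2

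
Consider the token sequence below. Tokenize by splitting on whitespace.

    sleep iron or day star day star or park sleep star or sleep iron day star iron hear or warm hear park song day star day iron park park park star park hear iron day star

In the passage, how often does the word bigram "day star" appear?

Scanning the 35 overlapping bigram windows for "day star":
  position 4–5: day star
  position 6–7: day star
  position 15–16: day star
  position 24–25: day star
  position 35–36: day star

5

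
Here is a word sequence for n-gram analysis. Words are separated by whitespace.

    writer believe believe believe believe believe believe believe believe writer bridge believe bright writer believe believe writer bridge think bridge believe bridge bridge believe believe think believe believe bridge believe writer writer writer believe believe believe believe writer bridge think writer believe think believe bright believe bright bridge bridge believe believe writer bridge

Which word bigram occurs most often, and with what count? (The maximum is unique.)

"believe believe", 14 times

Bigram frequencies (highest first):
  believe believe: 14
  believe writer: 5
  bridge believe: 5
  writer believe: 4
  writer bridge: 4
  believe bright: 3
  … (11 more, each ≤ 2)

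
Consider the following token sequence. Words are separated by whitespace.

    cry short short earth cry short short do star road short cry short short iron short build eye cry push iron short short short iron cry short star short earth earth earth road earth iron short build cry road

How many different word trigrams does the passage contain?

33

39 tokens → 37 trigram windows in total.
Repeated trigrams (each contributes count−1 duplicates):
  cry short short: 3
  iron short build: 2
  short short iron: 2
4 duplicate windows → 37 − 4 = 33 distinct.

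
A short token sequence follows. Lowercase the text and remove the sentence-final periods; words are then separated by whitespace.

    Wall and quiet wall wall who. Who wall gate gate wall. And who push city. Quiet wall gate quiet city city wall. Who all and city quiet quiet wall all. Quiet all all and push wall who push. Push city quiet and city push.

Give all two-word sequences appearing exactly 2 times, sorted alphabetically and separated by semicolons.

all and; and city; push city; wall and; wall gate; who push

Bigram counts meeting the condition (exactly 2 times):
  all and: 2
  and city: 2
  push city: 2
  wall and: 2
  wall gate: 2
  who push: 2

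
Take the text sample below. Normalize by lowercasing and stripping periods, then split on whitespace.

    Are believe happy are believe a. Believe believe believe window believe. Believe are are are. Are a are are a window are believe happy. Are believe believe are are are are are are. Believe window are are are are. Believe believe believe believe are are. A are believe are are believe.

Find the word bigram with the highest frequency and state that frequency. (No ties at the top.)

Bigram frequencies (highest first):
  are are: 14
  are believe: 8
  believe believe: 7
  believe are: 4
  are a: 3
  believe happy: 2
  … (8 more, each ≤ 2)

"are are", 14 times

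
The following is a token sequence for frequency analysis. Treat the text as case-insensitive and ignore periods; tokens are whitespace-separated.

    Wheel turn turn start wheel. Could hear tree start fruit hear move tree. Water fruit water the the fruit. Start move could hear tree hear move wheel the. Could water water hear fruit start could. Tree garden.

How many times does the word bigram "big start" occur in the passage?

0

Scanning the 36 overlapping bigram windows for "big start":
  (none found)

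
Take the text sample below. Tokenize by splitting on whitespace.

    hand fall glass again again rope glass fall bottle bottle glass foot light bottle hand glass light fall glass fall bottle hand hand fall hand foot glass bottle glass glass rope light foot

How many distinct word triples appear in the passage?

33 tokens → 31 trigram windows in total.
Repeated trigrams (each contributes count−1 duplicates):
  glass fall bottle: 2
1 duplicate windows → 31 − 1 = 30 distinct.

30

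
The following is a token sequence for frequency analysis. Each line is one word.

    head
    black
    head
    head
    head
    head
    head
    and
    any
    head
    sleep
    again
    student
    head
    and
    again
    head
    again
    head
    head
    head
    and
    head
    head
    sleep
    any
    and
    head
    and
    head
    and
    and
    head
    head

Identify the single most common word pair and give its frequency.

Bigram frequencies (highest first):
  head head: 8
  head and: 5
  and head: 4
  head sleep: 2
  again head: 2
  head black: 1
  … (11 more, each ≤ 1)

"head head", 8 times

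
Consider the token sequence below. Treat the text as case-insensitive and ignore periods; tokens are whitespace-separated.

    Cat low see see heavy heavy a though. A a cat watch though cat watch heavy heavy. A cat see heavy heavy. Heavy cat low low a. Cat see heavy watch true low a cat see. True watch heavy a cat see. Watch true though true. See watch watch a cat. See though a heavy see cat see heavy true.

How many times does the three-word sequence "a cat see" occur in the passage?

5

Scanning the 58 overlapping trigram windows for "a cat see":
  position 18–20: a cat see
  position 27–29: a cat see
  position 34–36: a cat see
  position 40–42: a cat see
  position 50–52: a cat see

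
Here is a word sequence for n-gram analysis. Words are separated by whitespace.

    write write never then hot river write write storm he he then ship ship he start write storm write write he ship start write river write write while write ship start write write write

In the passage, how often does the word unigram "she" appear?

Scanning the 34 tokens for "she":
  (none found)

0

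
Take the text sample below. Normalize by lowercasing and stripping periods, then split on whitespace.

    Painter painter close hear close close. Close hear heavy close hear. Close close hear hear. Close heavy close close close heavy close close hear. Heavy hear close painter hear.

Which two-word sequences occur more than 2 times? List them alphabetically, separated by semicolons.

Bigram counts meeting the condition (more than 2 times):
  close close: 6
  close hear: 5
  hear close: 4
  heavy close: 3

close close; close hear; hear close; heavy close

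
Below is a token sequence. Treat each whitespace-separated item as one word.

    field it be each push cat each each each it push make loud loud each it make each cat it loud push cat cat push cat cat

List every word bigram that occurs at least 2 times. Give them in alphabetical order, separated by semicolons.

Bigram counts meeting the condition (at least 2 times):
  cat cat: 2
  each each: 2
  each it: 2
  push cat: 3

cat cat; each each; each it; push cat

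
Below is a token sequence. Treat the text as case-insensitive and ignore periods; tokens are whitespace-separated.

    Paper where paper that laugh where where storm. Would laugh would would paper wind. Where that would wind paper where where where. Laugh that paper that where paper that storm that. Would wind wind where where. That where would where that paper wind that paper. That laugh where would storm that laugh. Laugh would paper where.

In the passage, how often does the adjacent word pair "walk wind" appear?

Scanning the 55 overlapping bigram windows for "walk wind":
  (none found)

0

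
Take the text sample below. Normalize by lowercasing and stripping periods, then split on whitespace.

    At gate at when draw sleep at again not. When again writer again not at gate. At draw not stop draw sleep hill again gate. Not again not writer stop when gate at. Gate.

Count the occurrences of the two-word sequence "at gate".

3

Scanning the 33 overlapping bigram windows for "at gate":
  position 1–2: at gate
  position 15–16: at gate
  position 33–34: at gate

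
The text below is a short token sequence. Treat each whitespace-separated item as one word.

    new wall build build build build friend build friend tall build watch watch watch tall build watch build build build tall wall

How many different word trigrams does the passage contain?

22 tokens → 20 trigram windows in total.
Repeated trigrams (each contributes count−1 duplicates):
  build build build: 3
  tall build watch: 2
3 duplicate windows → 20 − 3 = 17 distinct.

17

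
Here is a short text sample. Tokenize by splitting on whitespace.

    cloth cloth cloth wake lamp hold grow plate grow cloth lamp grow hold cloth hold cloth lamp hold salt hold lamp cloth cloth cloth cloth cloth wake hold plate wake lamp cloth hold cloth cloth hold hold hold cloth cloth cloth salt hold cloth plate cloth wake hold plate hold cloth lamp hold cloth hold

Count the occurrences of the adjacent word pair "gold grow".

Scanning the 54 overlapping bigram windows for "gold grow":
  (none found)

0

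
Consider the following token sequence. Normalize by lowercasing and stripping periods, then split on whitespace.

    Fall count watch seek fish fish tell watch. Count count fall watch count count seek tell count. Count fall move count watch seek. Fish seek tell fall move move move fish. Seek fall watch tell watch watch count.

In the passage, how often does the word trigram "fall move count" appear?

1

Scanning the 36 overlapping trigram windows for "fall move count":
  position 19–21: fall move count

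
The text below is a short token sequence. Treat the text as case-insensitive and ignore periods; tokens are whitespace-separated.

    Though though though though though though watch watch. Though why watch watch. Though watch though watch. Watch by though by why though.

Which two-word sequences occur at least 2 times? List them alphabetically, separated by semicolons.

Bigram counts meeting the condition (at least 2 times):
  though though: 5
  though watch: 3
  watch though: 3
  watch watch: 3

though though; though watch; watch though; watch watch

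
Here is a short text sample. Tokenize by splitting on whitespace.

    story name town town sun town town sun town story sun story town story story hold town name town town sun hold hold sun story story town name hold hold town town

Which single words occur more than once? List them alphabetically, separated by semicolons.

Unigram counts meeting the condition (more than once):
  hold: 5
  name: 3
  story: 7
  sun: 5
  town: 12

hold; name; story; sun; town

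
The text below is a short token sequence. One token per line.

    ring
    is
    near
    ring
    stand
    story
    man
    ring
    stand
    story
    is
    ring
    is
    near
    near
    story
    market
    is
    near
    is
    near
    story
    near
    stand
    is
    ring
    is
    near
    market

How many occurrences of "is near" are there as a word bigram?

Scanning the 28 overlapping bigram windows for "is near":
  position 2–3: is near
  position 13–14: is near
  position 18–19: is near
  position 20–21: is near
  position 27–28: is near

5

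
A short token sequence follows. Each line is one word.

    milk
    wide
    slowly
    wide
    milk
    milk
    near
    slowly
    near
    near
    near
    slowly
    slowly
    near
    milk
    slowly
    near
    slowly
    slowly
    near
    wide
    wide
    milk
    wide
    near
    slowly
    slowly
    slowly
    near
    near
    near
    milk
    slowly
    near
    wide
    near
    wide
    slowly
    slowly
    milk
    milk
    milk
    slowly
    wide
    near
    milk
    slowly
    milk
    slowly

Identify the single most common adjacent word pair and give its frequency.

Bigram frequencies (highest first):
  slowly near: 6
  slowly slowly: 5
  milk slowly: 5
  near slowly: 4
  near near: 4
  milk milk: 3
  … (10 more, each ≤ 3)

"slowly near", 6 times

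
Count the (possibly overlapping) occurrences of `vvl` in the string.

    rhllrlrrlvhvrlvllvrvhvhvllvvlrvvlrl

2

Sliding a length-3 window over the 35 characters (33 positions):
  position 27–29: vvl
  position 31–33: vvl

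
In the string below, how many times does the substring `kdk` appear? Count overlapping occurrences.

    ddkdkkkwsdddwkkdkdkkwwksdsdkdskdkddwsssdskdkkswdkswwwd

5

Sliding a length-3 window over the 54 characters (52 positions):
  position 3–5: kdk
  position 15–17: kdk
  position 17–19: kdk
  position 31–33: kdk
  position 42–44: kdk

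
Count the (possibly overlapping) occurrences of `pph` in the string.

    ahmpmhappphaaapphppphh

3

Sliding a length-3 window over the 22 characters (20 positions):
  position 9–11: pph
  position 15–17: pph
  position 19–21: pph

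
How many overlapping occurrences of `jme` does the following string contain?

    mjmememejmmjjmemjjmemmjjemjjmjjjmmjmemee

Sliding a length-3 window over the 40 characters (38 positions):
  position 2–4: jme
  position 13–15: jme
  position 18–20: jme
  position 35–37: jme

4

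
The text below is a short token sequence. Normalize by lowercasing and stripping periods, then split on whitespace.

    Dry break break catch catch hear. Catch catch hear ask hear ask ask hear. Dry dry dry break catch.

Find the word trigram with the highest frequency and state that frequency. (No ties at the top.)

Trigram frequencies (highest first):
  catch catch hear: 2
  dry break break: 1
  break break catch: 1
  break catch catch: 1
  catch hear catch: 1
  hear catch catch: 1
  … (10 more, each ≤ 1)

"catch catch hear", 2 times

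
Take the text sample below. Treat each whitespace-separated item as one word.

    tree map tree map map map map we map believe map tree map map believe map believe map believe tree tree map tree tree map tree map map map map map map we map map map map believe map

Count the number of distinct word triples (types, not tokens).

16

39 tokens → 37 trigram windows in total.
Repeated trigrams (each contributes count−1 duplicates):
  map map map: 8
  map believe map: 4
  map tree map: 3
  tree map map: 3
  tree map tree: 3
  believe map believe: 2
  map map believe: 2
  map map we: 2
  … (2 more repeated)
21 duplicate windows → 37 − 21 = 16 distinct.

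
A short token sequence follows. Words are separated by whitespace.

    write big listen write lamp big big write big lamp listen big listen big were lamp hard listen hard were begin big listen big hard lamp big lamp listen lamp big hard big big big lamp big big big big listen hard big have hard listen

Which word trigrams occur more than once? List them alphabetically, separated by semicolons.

Trigram counts meeting the condition (more than once):
  big big big: 3
  big lamp listen: 2
  big listen big: 2
  lamp big big: 2

big big big; big lamp listen; big listen big; lamp big big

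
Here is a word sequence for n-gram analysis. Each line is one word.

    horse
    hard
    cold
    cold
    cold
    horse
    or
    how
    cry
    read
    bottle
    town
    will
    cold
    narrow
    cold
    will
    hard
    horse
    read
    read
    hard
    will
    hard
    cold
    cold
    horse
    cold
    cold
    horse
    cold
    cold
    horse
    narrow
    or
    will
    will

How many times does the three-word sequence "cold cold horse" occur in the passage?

4

Scanning the 35 overlapping trigram windows for "cold cold horse":
  position 4–6: cold cold horse
  position 25–27: cold cold horse
  position 28–30: cold cold horse
  position 31–33: cold cold horse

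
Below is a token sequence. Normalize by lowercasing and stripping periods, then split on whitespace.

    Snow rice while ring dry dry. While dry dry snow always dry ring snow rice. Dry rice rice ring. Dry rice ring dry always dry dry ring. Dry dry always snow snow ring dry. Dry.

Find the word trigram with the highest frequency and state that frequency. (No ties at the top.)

"ring dry dry", 3 times

Trigram frequencies (highest first):
  ring dry dry: 3
  rice ring dry: 2
  snow rice while: 1
  rice while ring: 1
  while ring dry: 1
  dry dry while: 1
  … (24 more, each ≤ 1)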